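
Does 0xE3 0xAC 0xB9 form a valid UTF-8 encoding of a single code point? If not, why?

Leading byte 0xE3 = 11100011 → 3-byte form.
Continuation bytes 0xAC=10101100, 0xB9=10111001 all match 10xxxxxx.
Decoded value 0x3B39 is ≥ 0x800 (shortest form) and not a surrogate.

valid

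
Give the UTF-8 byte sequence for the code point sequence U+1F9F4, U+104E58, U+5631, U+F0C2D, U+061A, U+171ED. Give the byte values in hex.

U+1F9F4: 4-byte form → F0 9F A7 B4.
U+104E58: 4-byte form → F4 84 B9 98.
U+5631: 3-byte form → E5 98 B1.
U+F0C2D: 4-byte form → F3 B0 B0 AD.
U+061A: 2-byte form → D8 9A.
U+171ED: 4-byte form → F0 97 87 AD.
Concatenated (21 bytes): F0 9F A7 B4 F4 84 B9 98 E5 98 B1 F3 B0 B0 AD D8 9A F0 97 87 AD.

F0 9F A7 B4 F4 84 B9 98 E5 98 B1 F3 B0 B0 AD D8 9A F0 97 87 AD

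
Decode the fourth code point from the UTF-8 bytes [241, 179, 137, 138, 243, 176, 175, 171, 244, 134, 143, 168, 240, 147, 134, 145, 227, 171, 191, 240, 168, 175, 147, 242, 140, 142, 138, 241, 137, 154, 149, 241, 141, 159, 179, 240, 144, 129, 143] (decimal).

U+13191

Offset 0: leading byte 0xF1 = 11110001 → 4-byte char #1 = F1 B3 89 8A.
Offset 4: leading byte 0xF3 = 11110011 → 4-byte char #2 = F3 B0 AF AB.
Offset 8: leading byte 0xF4 = 11110100 → 4-byte char #3 = F4 86 8F A8.
Offset 12: leading byte 0xF0 = 11110000 → 4-byte char #4 = F0 93 86 91.
Leading byte 0xF0 = 11110000 matches 11110xxx → 4-byte sequence.
Byte 1: 0xF0 = 11110000, payload 000 (3 bits).
Byte 2: 0x93 = 10010011 (10xxxxxx ✓), payload 010011.
Byte 3: 0x86 = 10000110 (10xxxxxx ✓), payload 000110.
Byte 4: 0x91 = 10010001 (10xxxxxx ✓), payload 010001.
Concatenate: 000010011000110010001 = 0x13191 (21 bits → U+13191).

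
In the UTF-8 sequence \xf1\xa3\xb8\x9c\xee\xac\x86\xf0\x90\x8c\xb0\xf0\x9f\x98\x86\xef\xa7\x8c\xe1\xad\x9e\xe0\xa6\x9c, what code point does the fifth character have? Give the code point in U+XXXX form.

Offset 0: leading byte 0xF1 = 11110001 → 4-byte char #1 = F1 A3 B8 9C.
Offset 4: leading byte 0xEE = 11101110 → 3-byte char #2 = EE AC 86.
Offset 7: leading byte 0xF0 = 11110000 → 4-byte char #3 = F0 90 8C B0.
Offset 11: leading byte 0xF0 = 11110000 → 4-byte char #4 = F0 9F 98 86.
Offset 15: leading byte 0xEF = 11101111 → 3-byte char #5 = EF A7 8C.
Leading byte 0xEF = 11101111 matches 1110xxxx → 3-byte sequence.
Byte 1: 0xEF = 11101111, payload 1111 (4 bits).
Byte 2: 0xA7 = 10100111 (10xxxxxx ✓), payload 100111.
Byte 3: 0x8C = 10001100 (10xxxxxx ✓), payload 001100.
Concatenate: 1111100111001100 = 0xF9CC (16 bits → U+F9CC).

U+F9CC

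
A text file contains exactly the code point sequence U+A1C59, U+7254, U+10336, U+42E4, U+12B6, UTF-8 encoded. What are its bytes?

F2 A1 B1 99 E7 89 94 F0 90 8C B6 E4 8B A4 E1 8A B6

U+A1C59: 4-byte form → F2 A1 B1 99.
U+7254: 3-byte form → E7 89 94.
U+10336: 4-byte form → F0 90 8C B6.
U+42E4: 3-byte form → E4 8B A4.
U+12B6: 3-byte form → E1 8A B6.
Concatenated (17 bytes): F2 A1 B1 99 E7 89 94 F0 90 8C B6 E4 8B A4 E1 8A B6.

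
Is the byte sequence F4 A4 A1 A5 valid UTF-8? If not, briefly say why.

invalid (encodes a value above U+10FFFF)

Leading byte 0xF4 = 11110100 → 4-byte form.
Payload = 0x124865, which exceeds U+10FFFF, the maximum Unicode code point. (Leading bytes F5–FF, or F4 followed by ≥ 0x90, are invalid.)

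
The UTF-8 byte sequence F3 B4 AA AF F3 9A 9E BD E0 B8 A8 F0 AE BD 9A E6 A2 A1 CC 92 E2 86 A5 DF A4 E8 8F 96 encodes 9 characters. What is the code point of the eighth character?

Offset 0: leading byte 0xF3 = 11110011 → 4-byte char #1 = F3 B4 AA AF.
Offset 4: leading byte 0xF3 = 11110011 → 4-byte char #2 = F3 9A 9E BD.
Offset 8: leading byte 0xE0 = 11100000 → 3-byte char #3 = E0 B8 A8.
Offset 11: leading byte 0xF0 = 11110000 → 4-byte char #4 = F0 AE BD 9A.
Offset 15: leading byte 0xE6 = 11100110 → 3-byte char #5 = E6 A2 A1.
Offset 18: leading byte 0xCC = 11001100 → 2-byte char #6 = CC 92.
Offset 20: leading byte 0xE2 = 11100010 → 3-byte char #7 = E2 86 A5.
Offset 23: leading byte 0xDF = 11011111 → 2-byte char #8 = DF A4.
Leading byte 0xDF = 11011111 matches 110xxxxx → 2-byte sequence.
Byte 1: 0xDF = 11011111, payload 11111 (5 bits).
Byte 2: 0xA4 = 10100100 (10xxxxxx ✓), payload 100100.
Concatenate: 11111100100 = 0x7E4 (11 bits → U+07E4).

U+07E4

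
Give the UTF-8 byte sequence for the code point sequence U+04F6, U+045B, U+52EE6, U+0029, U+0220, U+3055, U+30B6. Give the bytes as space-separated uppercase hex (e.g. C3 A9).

U+04F6: 2-byte form → D3 B6.
U+045B: 2-byte form → D1 9B.
U+52EE6: 4-byte form → F1 92 BB A6.
U+0029: 1-byte form → 29.
U+0220: 2-byte form → C8 A0.
U+3055: 3-byte form → E3 81 95.
U+30B6: 3-byte form → E3 82 B6.
Concatenated (17 bytes): D3 B6 D1 9B F1 92 BB A6 29 C8 A0 E3 81 95 E3 82 B6.

D3 B6 D1 9B F1 92 BB A6 29 C8 A0 E3 81 95 E3 82 B6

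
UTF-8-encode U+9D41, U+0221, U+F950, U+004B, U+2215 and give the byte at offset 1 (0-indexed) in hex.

U+9D41 → 3-byte form E9 B5 81 at offsets 0–2.
Offset 1 falls in char 1's range; it's byte 2 of E9 B5 81 = 0xB5.

0xB5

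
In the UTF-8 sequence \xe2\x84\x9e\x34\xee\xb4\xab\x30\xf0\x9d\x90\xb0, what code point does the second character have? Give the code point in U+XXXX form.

U+0034

Offset 0: leading byte 0xE2 = 11100010 → 3-byte char #1 = E2 84 9E.
Offset 3: leading byte 0x34 = 00110100 → 1-byte char #2 = 34.
Leading byte 0x34 = 00110100 matches 0xxxxxxx → 1-byte sequence.
Byte 1: 0x34 = 00110100, payload 0110100 (7 bits).
Concatenate: 0110100 = 0x34 (7 bits → U+0034).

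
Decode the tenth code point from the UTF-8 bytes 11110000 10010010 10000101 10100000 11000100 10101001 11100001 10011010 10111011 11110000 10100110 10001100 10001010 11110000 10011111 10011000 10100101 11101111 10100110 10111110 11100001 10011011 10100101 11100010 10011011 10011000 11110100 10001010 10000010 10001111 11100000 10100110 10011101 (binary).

U+099D

Offset 0: leading byte 0xF0 = 11110000 → 4-byte char #1 = F0 92 85 A0.
Offset 4: leading byte 0xC4 = 11000100 → 2-byte char #2 = C4 A9.
Offset 6: leading byte 0xE1 = 11100001 → 3-byte char #3 = E1 9A BB.
Offset 9: leading byte 0xF0 = 11110000 → 4-byte char #4 = F0 A6 8C 8A.
Offset 13: leading byte 0xF0 = 11110000 → 4-byte char #5 = F0 9F 98 A5.
Offset 17: leading byte 0xEF = 11101111 → 3-byte char #6 = EF A6 BE.
Offset 20: leading byte 0xE1 = 11100001 → 3-byte char #7 = E1 9B A5.
Offset 23: leading byte 0xE2 = 11100010 → 3-byte char #8 = E2 9B 98.
Offset 26: leading byte 0xF4 = 11110100 → 4-byte char #9 = F4 8A 82 8F.
Offset 30: leading byte 0xE0 = 11100000 → 3-byte char #10 = E0 A6 9D.
Leading byte 0xE0 = 11100000 matches 1110xxxx → 3-byte sequence.
Byte 1: 0xE0 = 11100000, payload 0000 (4 bits).
Byte 2: 0xA6 = 10100110 (10xxxxxx ✓), payload 100110.
Byte 3: 0x9D = 10011101 (10xxxxxx ✓), payload 011101.
Concatenate: 0000100110011101 = 0x99D (16 bits → U+099D).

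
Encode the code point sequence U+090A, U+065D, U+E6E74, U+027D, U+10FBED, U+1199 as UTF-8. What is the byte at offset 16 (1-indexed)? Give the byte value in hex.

1-indexed offset 16 is 0-indexed offset 15.
U+090A → 3-byte form E0 A4 8A at offsets 0–2.
U+065D → 2-byte form D9 9D at offsets 3–4.
U+E6E74 → 4-byte form F3 A6 B9 B4 at offsets 5–8.
U+027D → 2-byte form C9 BD at offsets 9–10.
U+10FBED → 4-byte form F4 8F AF AD at offsets 11–14.
U+1199 → 3-byte form E1 86 99 at offsets 15–17.
Offset 15 falls in char 6's range; it's byte 1 of E1 86 99 = 0xE1.

0xE1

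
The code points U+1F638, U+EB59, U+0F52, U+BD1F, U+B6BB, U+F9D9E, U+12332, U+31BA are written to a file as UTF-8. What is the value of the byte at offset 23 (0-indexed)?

0xB2

U+1F638 → 4-byte form F0 9F 98 B8 at offsets 0–3.
U+EB59 → 3-byte form EE AD 99 at offsets 4–6.
U+0F52 → 3-byte form E0 BD 92 at offsets 7–9.
U+BD1F → 3-byte form EB B4 9F at offsets 10–12.
U+B6BB → 3-byte form EB 9A BB at offsets 13–15.
U+F9D9E → 4-byte form F3 B9 B6 9E at offsets 16–19.
U+12332 → 4-byte form F0 92 8C B2 at offsets 20–23.
Offset 23 falls in char 7's range; it's byte 4 of F0 92 8C B2 = 0xB2.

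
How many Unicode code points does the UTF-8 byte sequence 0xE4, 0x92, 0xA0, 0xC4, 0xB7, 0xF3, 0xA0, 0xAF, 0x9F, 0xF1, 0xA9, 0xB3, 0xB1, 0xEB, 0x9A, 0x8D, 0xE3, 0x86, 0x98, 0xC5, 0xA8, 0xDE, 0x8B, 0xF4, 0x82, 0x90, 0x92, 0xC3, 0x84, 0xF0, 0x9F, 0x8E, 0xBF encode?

Byte at offset 0: 0xE4 = 11100100 → 3-byte char (#1). Advance 3.
Byte at offset 3: 0xC4 = 11000100 → 2-byte char (#2). Advance 2.
Byte at offset 5: 0xF3 = 11110011 → 4-byte char (#3). Advance 4.
Byte at offset 9: 0xF1 = 11110001 → 4-byte char (#4). Advance 4.
Byte at offset 13: 0xEB = 11101011 → 3-byte char (#5). Advance 3.
Byte at offset 16: 0xE3 = 11100011 → 3-byte char (#6). Advance 3.
Byte at offset 19: 0xC5 = 11000101 → 2-byte char (#7). Advance 2.
Byte at offset 21: 0xDE = 11011110 → 2-byte char (#8). Advance 2.
Byte at offset 23: 0xF4 = 11110100 → 4-byte char (#9). Advance 4.
Byte at offset 27: 0xC3 = 11000011 → 2-byte char (#10). Advance 2.
Byte at offset 29: 0xF0 = 11110000 → 4-byte char (#11). Advance 4.
Reached end at offset 33 after 11 code points.

11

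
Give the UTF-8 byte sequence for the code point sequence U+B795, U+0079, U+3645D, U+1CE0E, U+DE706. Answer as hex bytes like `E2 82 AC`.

U+B795: 3-byte form → EB 9E 95.
U+0079: 1-byte form → 79.
U+3645D: 4-byte form → F0 B6 91 9D.
U+1CE0E: 4-byte form → F0 9C B8 8E.
U+DE706: 4-byte form → F3 9E 9C 86.
Concatenated (16 bytes): EB 9E 95 79 F0 B6 91 9D F0 9C B8 8E F3 9E 9C 86.

EB 9E 95 79 F0 B6 91 9D F0 9C B8 8E F3 9E 9C 86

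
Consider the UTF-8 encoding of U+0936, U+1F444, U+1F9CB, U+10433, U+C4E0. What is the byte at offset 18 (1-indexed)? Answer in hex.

0xA0

1-indexed offset 18 is 0-indexed offset 17.
U+0936 → 3-byte form E0 A4 B6 at offsets 0–2.
U+1F444 → 4-byte form F0 9F 91 84 at offsets 3–6.
U+1F9CB → 4-byte form F0 9F A7 8B at offsets 7–10.
U+10433 → 4-byte form F0 90 90 B3 at offsets 11–14.
U+C4E0 → 3-byte form EC 93 A0 at offsets 15–17.
Offset 17 falls in char 5's range; it's byte 3 of EC 93 A0 = 0xA0.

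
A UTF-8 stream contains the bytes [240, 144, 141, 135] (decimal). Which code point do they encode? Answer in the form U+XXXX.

U+10347

Leading byte 0xF0 = 11110000 matches 11110xxx → 4-byte sequence.
Byte 1: 0xF0 = 11110000, payload 000 (3 bits).
Byte 2: 0x90 = 10010000 (10xxxxxx ✓), payload 010000.
Byte 3: 0x8D = 10001101 (10xxxxxx ✓), payload 001101.
Byte 4: 0x87 = 10000111 (10xxxxxx ✓), payload 000111.
Concatenate: 000010000001101000111 = 0x10347 (21 bits → U+10347).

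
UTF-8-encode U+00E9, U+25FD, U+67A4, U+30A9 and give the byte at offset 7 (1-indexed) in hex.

1-indexed offset 7 is 0-indexed offset 6.
U+00E9 → 2-byte form C3 A9 at offsets 0–1.
U+25FD → 3-byte form E2 97 BD at offsets 2–4.
U+67A4 → 3-byte form E6 9E A4 at offsets 5–7.
Offset 6 falls in char 3's range; it's byte 2 of E6 9E A4 = 0x9E.

0x9E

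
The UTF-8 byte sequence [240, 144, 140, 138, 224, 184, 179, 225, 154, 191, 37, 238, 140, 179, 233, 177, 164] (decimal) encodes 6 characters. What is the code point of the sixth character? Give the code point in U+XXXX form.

Offset 0: leading byte 0xF0 = 11110000 → 4-byte char #1 = F0 90 8C 8A.
Offset 4: leading byte 0xE0 = 11100000 → 3-byte char #2 = E0 B8 B3.
Offset 7: leading byte 0xE1 = 11100001 → 3-byte char #3 = E1 9A BF.
Offset 10: leading byte 0x25 = 00100101 → 1-byte char #4 = 25.
Offset 11: leading byte 0xEE = 11101110 → 3-byte char #5 = EE 8C B3.
Offset 14: leading byte 0xE9 = 11101001 → 3-byte char #6 = E9 B1 A4.
Leading byte 0xE9 = 11101001 matches 1110xxxx → 3-byte sequence.
Byte 1: 0xE9 = 11101001, payload 1001 (4 bits).
Byte 2: 0xB1 = 10110001 (10xxxxxx ✓), payload 110001.
Byte 3: 0xA4 = 10100100 (10xxxxxx ✓), payload 100100.
Concatenate: 1001110001100100 = 0x9C64 (16 bits → U+9C64).

U+9C64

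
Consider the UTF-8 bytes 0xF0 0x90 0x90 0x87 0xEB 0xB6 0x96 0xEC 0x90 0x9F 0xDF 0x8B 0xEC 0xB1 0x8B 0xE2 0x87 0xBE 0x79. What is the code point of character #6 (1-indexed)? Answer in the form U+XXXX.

U+21FE

Offset 0: leading byte 0xF0 = 11110000 → 4-byte char #1 = F0 90 90 87.
Offset 4: leading byte 0xEB = 11101011 → 3-byte char #2 = EB B6 96.
Offset 7: leading byte 0xEC = 11101100 → 3-byte char #3 = EC 90 9F.
Offset 10: leading byte 0xDF = 11011111 → 2-byte char #4 = DF 8B.
Offset 12: leading byte 0xEC = 11101100 → 3-byte char #5 = EC B1 8B.
Offset 15: leading byte 0xE2 = 11100010 → 3-byte char #6 = E2 87 BE.
Leading byte 0xE2 = 11100010 matches 1110xxxx → 3-byte sequence.
Byte 1: 0xE2 = 11100010, payload 0010 (4 bits).
Byte 2: 0x87 = 10000111 (10xxxxxx ✓), payload 000111.
Byte 3: 0xBE = 10111110 (10xxxxxx ✓), payload 111110.
Concatenate: 0010000111111110 = 0x21FE (16 bits → U+21FE).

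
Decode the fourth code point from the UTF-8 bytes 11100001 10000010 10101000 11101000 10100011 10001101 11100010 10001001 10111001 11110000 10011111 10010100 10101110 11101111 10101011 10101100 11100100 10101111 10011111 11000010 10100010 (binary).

Offset 0: leading byte 0xE1 = 11100001 → 3-byte char #1 = E1 82 A8.
Offset 3: leading byte 0xE8 = 11101000 → 3-byte char #2 = E8 A3 8D.
Offset 6: leading byte 0xE2 = 11100010 → 3-byte char #3 = E2 89 B9.
Offset 9: leading byte 0xF0 = 11110000 → 4-byte char #4 = F0 9F 94 AE.
Leading byte 0xF0 = 11110000 matches 11110xxx → 4-byte sequence.
Byte 1: 0xF0 = 11110000, payload 000 (3 bits).
Byte 2: 0x9F = 10011111 (10xxxxxx ✓), payload 011111.
Byte 3: 0x94 = 10010100 (10xxxxxx ✓), payload 010100.
Byte 4: 0xAE = 10101110 (10xxxxxx ✓), payload 101110.
Concatenate: 000011111010100101110 = 0x1F52E (21 bits → U+1F52E).

U+1F52E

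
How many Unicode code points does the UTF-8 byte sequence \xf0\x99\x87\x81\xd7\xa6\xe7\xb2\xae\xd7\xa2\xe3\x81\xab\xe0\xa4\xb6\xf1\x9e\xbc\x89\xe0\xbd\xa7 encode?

8

Byte at offset 0: 0xF0 = 11110000 → 4-byte char (#1). Advance 4.
Byte at offset 4: 0xD7 = 11010111 → 2-byte char (#2). Advance 2.
Byte at offset 6: 0xE7 = 11100111 → 3-byte char (#3). Advance 3.
Byte at offset 9: 0xD7 = 11010111 → 2-byte char (#4). Advance 2.
Byte at offset 11: 0xE3 = 11100011 → 3-byte char (#5). Advance 3.
Byte at offset 14: 0xE0 = 11100000 → 3-byte char (#6). Advance 3.
Byte at offset 17: 0xF1 = 11110001 → 4-byte char (#7). Advance 4.
Byte at offset 21: 0xE0 = 11100000 → 3-byte char (#8). Advance 3.
Reached end at offset 24 after 8 code points.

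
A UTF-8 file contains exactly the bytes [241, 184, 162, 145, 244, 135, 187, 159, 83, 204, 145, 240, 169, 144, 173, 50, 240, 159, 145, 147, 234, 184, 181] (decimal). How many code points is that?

8

Byte at offset 0: 0xF1 = 11110001 → 4-byte char (#1). Advance 4.
Byte at offset 4: 0xF4 = 11110100 → 4-byte char (#2). Advance 4.
Byte at offset 8: 0x53 = 01010011 → 1-byte char (#3). Advance 1.
Byte at offset 9: 0xCC = 11001100 → 2-byte char (#4). Advance 2.
Byte at offset 11: 0xF0 = 11110000 → 4-byte char (#5). Advance 4.
Byte at offset 15: 0x32 = 00110010 → 1-byte char (#6). Advance 1.
Byte at offset 16: 0xF0 = 11110000 → 4-byte char (#7). Advance 4.
Byte at offset 20: 0xEA = 11101010 → 3-byte char (#8). Advance 3.
Reached end at offset 23 after 8 code points.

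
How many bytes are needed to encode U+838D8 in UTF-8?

U+838D8 = 0x838D8. UTF-8 uses 1 byte below 0x80, 2 below 0x800, 3 below 0x10000, 4 up to 0x10FFFF. 0x838D8 is in U+10000–U+10FFFF → 4 bytes.

4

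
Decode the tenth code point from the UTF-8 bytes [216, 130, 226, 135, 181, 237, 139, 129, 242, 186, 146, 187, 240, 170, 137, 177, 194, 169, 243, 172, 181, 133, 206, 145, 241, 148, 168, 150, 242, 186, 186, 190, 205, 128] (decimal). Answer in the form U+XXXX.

Offset 0: leading byte 0xD8 = 11011000 → 2-byte char #1 = D8 82.
Offset 2: leading byte 0xE2 = 11100010 → 3-byte char #2 = E2 87 B5.
Offset 5: leading byte 0xED = 11101101 → 3-byte char #3 = ED 8B 81.
Offset 8: leading byte 0xF2 = 11110010 → 4-byte char #4 = F2 BA 92 BB.
Offset 12: leading byte 0xF0 = 11110000 → 4-byte char #5 = F0 AA 89 B1.
Offset 16: leading byte 0xC2 = 11000010 → 2-byte char #6 = C2 A9.
Offset 18: leading byte 0xF3 = 11110011 → 4-byte char #7 = F3 AC B5 85.
Offset 22: leading byte 0xCE = 11001110 → 2-byte char #8 = CE 91.
Offset 24: leading byte 0xF1 = 11110001 → 4-byte char #9 = F1 94 A8 96.
Offset 28: leading byte 0xF2 = 11110010 → 4-byte char #10 = F2 BA BA BE.
Leading byte 0xF2 = 11110010 matches 11110xxx → 4-byte sequence.
Byte 1: 0xF2 = 11110010, payload 010 (3 bits).
Byte 2: 0xBA = 10111010 (10xxxxxx ✓), payload 111010.
Byte 3: 0xBA = 10111010 (10xxxxxx ✓), payload 111010.
Byte 4: 0xBE = 10111110 (10xxxxxx ✓), payload 111110.
Concatenate: 010111010111010111110 = 0xBAEBE (21 bits → U+BAEBE).

U+BAEBE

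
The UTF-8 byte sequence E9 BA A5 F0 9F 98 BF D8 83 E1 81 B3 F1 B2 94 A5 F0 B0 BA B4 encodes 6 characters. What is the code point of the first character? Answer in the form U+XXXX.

Offset 0: leading byte 0xE9 = 11101001 → 3-byte char #1 = E9 BA A5.
Leading byte 0xE9 = 11101001 matches 1110xxxx → 3-byte sequence.
Byte 1: 0xE9 = 11101001, payload 1001 (4 bits).
Byte 2: 0xBA = 10111010 (10xxxxxx ✓), payload 111010.
Byte 3: 0xA5 = 10100101 (10xxxxxx ✓), payload 100101.
Concatenate: 1001111010100101 = 0x9EA5 (16 bits → U+9EA5).

U+9EA5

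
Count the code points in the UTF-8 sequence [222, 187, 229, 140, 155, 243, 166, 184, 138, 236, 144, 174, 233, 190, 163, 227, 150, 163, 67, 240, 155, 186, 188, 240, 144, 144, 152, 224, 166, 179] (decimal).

10

Byte at offset 0: 0xDE = 11011110 → 2-byte char (#1). Advance 2.
Byte at offset 2: 0xE5 = 11100101 → 3-byte char (#2). Advance 3.
Byte at offset 5: 0xF3 = 11110011 → 4-byte char (#3). Advance 4.
Byte at offset 9: 0xEC = 11101100 → 3-byte char (#4). Advance 3.
Byte at offset 12: 0xE9 = 11101001 → 3-byte char (#5). Advance 3.
Byte at offset 15: 0xE3 = 11100011 → 3-byte char (#6). Advance 3.
Byte at offset 18: 0x43 = 01000011 → 1-byte char (#7). Advance 1.
Byte at offset 19: 0xF0 = 11110000 → 4-byte char (#8). Advance 4.
Byte at offset 23: 0xF0 = 11110000 → 4-byte char (#9). Advance 4.
Byte at offset 27: 0xE0 = 11100000 → 3-byte char (#10). Advance 3.
Reached end at offset 30 after 10 code points.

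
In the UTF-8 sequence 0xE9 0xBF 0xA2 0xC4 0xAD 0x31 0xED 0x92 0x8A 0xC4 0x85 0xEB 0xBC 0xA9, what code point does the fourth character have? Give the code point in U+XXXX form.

U+D48A

Offset 0: leading byte 0xE9 = 11101001 → 3-byte char #1 = E9 BF A2.
Offset 3: leading byte 0xC4 = 11000100 → 2-byte char #2 = C4 AD.
Offset 5: leading byte 0x31 = 00110001 → 1-byte char #3 = 31.
Offset 6: leading byte 0xED = 11101101 → 3-byte char #4 = ED 92 8A.
Leading byte 0xED = 11101101 matches 1110xxxx → 3-byte sequence.
Byte 1: 0xED = 11101101, payload 1101 (4 bits).
Byte 2: 0x92 = 10010010 (10xxxxxx ✓), payload 010010.
Byte 3: 0x8A = 10001010 (10xxxxxx ✓), payload 001010.
Concatenate: 1101010010001010 = 0xD48A (16 bits → U+D48A).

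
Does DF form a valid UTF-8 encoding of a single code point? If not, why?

invalid (sequence truncated)

Leading byte 0xDF = 11011111 → 2-byte form, but only 1 byte is present.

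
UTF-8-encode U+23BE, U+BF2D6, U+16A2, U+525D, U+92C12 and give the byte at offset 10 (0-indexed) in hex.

U+23BE → 3-byte form E2 8E BE at offsets 0–2.
U+BF2D6 → 4-byte form F2 BF 8B 96 at offsets 3–6.
U+16A2 → 3-byte form E1 9A A2 at offsets 7–9.
U+525D → 3-byte form E5 89 9D at offsets 10–12.
Offset 10 falls in char 4's range; it's byte 1 of E5 89 9D = 0xE5.

0xE5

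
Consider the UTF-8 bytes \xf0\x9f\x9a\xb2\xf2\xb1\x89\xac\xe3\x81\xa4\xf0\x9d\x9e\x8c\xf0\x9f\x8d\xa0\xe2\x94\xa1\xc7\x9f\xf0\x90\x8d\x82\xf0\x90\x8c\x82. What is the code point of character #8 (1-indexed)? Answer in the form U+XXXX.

Offset 0: leading byte 0xF0 = 11110000 → 4-byte char #1 = F0 9F 9A B2.
Offset 4: leading byte 0xF2 = 11110010 → 4-byte char #2 = F2 B1 89 AC.
Offset 8: leading byte 0xE3 = 11100011 → 3-byte char #3 = E3 81 A4.
Offset 11: leading byte 0xF0 = 11110000 → 4-byte char #4 = F0 9D 9E 8C.
Offset 15: leading byte 0xF0 = 11110000 → 4-byte char #5 = F0 9F 8D A0.
Offset 19: leading byte 0xE2 = 11100010 → 3-byte char #6 = E2 94 A1.
Offset 22: leading byte 0xC7 = 11000111 → 2-byte char #7 = C7 9F.
Offset 24: leading byte 0xF0 = 11110000 → 4-byte char #8 = F0 90 8D 82.
Leading byte 0xF0 = 11110000 matches 11110xxx → 4-byte sequence.
Byte 1: 0xF0 = 11110000, payload 000 (3 bits).
Byte 2: 0x90 = 10010000 (10xxxxxx ✓), payload 010000.
Byte 3: 0x8D = 10001101 (10xxxxxx ✓), payload 001101.
Byte 4: 0x82 = 10000010 (10xxxxxx ✓), payload 000010.
Concatenate: 000010000001101000010 = 0x10342 (21 bits → U+10342).

U+10342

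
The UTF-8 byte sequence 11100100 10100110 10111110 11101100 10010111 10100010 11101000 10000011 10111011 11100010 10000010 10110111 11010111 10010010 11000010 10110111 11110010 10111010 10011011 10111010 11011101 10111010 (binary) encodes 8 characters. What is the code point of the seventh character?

Offset 0: leading byte 0xE4 = 11100100 → 3-byte char #1 = E4 A6 BE.
Offset 3: leading byte 0xEC = 11101100 → 3-byte char #2 = EC 97 A2.
Offset 6: leading byte 0xE8 = 11101000 → 3-byte char #3 = E8 83 BB.
Offset 9: leading byte 0xE2 = 11100010 → 3-byte char #4 = E2 82 B7.
Offset 12: leading byte 0xD7 = 11010111 → 2-byte char #5 = D7 92.
Offset 14: leading byte 0xC2 = 11000010 → 2-byte char #6 = C2 B7.
Offset 16: leading byte 0xF2 = 11110010 → 4-byte char #7 = F2 BA 9B BA.
Leading byte 0xF2 = 11110010 matches 11110xxx → 4-byte sequence.
Byte 1: 0xF2 = 11110010, payload 010 (3 bits).
Byte 2: 0xBA = 10111010 (10xxxxxx ✓), payload 111010.
Byte 3: 0x9B = 10011011 (10xxxxxx ✓), payload 011011.
Byte 4: 0xBA = 10111010 (10xxxxxx ✓), payload 111010.
Concatenate: 010111010011011111010 = 0xBA6FA (21 bits → U+BA6FA).

U+BA6FA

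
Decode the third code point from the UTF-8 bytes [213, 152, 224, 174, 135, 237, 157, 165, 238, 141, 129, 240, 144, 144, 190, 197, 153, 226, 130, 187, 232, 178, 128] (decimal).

Offset 0: leading byte 0xD5 = 11010101 → 2-byte char #1 = D5 98.
Offset 2: leading byte 0xE0 = 11100000 → 3-byte char #2 = E0 AE 87.
Offset 5: leading byte 0xED = 11101101 → 3-byte char #3 = ED 9D A5.
Leading byte 0xED = 11101101 matches 1110xxxx → 3-byte sequence.
Byte 1: 0xED = 11101101, payload 1101 (4 bits).
Byte 2: 0x9D = 10011101 (10xxxxxx ✓), payload 011101.
Byte 3: 0xA5 = 10100101 (10xxxxxx ✓), payload 100101.
Concatenate: 1101011101100101 = 0xD765 (16 bits → U+D765).

U+D765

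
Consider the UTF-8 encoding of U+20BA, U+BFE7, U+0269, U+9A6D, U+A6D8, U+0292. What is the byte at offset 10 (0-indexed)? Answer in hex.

0xAD

U+20BA → 3-byte form E2 82 BA at offsets 0–2.
U+BFE7 → 3-byte form EB BF A7 at offsets 3–5.
U+0269 → 2-byte form C9 A9 at offsets 6–7.
U+9A6D → 3-byte form E9 A9 AD at offsets 8–10.
Offset 10 falls in char 4's range; it's byte 3 of E9 A9 AD = 0xAD.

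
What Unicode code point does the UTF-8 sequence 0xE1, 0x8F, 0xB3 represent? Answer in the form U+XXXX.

U+13F3

Leading byte 0xE1 = 11100001 matches 1110xxxx → 3-byte sequence.
Byte 1: 0xE1 = 11100001, payload 0001 (4 bits).
Byte 2: 0x8F = 10001111 (10xxxxxx ✓), payload 001111.
Byte 3: 0xB3 = 10110011 (10xxxxxx ✓), payload 110011.
Concatenate: 0001001111110011 = 0x13F3 (16 bits → U+13F3).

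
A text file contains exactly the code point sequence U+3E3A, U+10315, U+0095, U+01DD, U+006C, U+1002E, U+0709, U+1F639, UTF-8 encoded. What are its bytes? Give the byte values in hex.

U+3E3A: 3-byte form → E3 B8 BA.
U+10315: 4-byte form → F0 90 8C 95.
U+0095: 2-byte form → C2 95.
U+01DD: 2-byte form → C7 9D.
U+006C: 1-byte form → 6C.
U+1002E: 4-byte form → F0 90 80 AE.
U+0709: 2-byte form → DC 89.
U+1F639: 4-byte form → F0 9F 98 B9.
Concatenated (22 bytes): E3 B8 BA F0 90 8C 95 C2 95 C7 9D 6C F0 90 80 AE DC 89 F0 9F 98 B9.

E3 B8 BA F0 90 8C 95 C2 95 C7 9D 6C F0 90 80 AE DC 89 F0 9F 98 B9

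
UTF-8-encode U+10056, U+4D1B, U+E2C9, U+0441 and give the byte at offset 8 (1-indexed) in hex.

1-indexed offset 8 is 0-indexed offset 7.
U+10056 → 4-byte form F0 90 81 96 at offsets 0–3.
U+4D1B → 3-byte form E4 B4 9B at offsets 4–6.
U+E2C9 → 3-byte form EE 8B 89 at offsets 7–9.
Offset 7 falls in char 3's range; it's byte 1 of EE 8B 89 = 0xEE.

0xEE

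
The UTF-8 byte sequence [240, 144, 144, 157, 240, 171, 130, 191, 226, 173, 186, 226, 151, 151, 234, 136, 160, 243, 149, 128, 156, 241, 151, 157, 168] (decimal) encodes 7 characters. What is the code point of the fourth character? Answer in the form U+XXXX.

Offset 0: leading byte 0xF0 = 11110000 → 4-byte char #1 = F0 90 90 9D.
Offset 4: leading byte 0xF0 = 11110000 → 4-byte char #2 = F0 AB 82 BF.
Offset 8: leading byte 0xE2 = 11100010 → 3-byte char #3 = E2 AD BA.
Offset 11: leading byte 0xE2 = 11100010 → 3-byte char #4 = E2 97 97.
Leading byte 0xE2 = 11100010 matches 1110xxxx → 3-byte sequence.
Byte 1: 0xE2 = 11100010, payload 0010 (4 bits).
Byte 2: 0x97 = 10010111 (10xxxxxx ✓), payload 010111.
Byte 3: 0x97 = 10010111 (10xxxxxx ✓), payload 010111.
Concatenate: 0010010111010111 = 0x25D7 (16 bits → U+25D7).

U+25D7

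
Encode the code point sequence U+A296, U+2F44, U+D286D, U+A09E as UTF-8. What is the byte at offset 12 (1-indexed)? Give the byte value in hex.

0x82

1-indexed offset 12 is 0-indexed offset 11.
U+A296 → 3-byte form EA 8A 96 at offsets 0–2.
U+2F44 → 3-byte form E2 BD 84 at offsets 3–5.
U+D286D → 4-byte form F3 92 A1 AD at offsets 6–9.
U+A09E → 3-byte form EA 82 9E at offsets 10–12.
Offset 11 falls in char 4's range; it's byte 2 of EA 82 9E = 0x82.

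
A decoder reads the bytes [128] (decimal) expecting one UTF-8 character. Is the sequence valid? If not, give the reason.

Byte 0x80 = 10000000 has the form 10xxxxxx — a continuation byte — but there is no preceding leading byte.

invalid (continuation byte with no leading byte)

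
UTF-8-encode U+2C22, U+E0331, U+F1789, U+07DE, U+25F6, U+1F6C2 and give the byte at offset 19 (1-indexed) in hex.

0x9B

1-indexed offset 19 is 0-indexed offset 18.
U+2C22 → 3-byte form E2 B0 A2 at offsets 0–2.
U+E0331 → 4-byte form F3 A0 8C B1 at offsets 3–6.
U+F1789 → 4-byte form F3 B1 9E 89 at offsets 7–10.
U+07DE → 2-byte form DF 9E at offsets 11–12.
U+25F6 → 3-byte form E2 97 B6 at offsets 13–15.
U+1F6C2 → 4-byte form F0 9F 9B 82 at offsets 16–19.
Offset 18 falls in char 6's range; it's byte 3 of F0 9F 9B 82 = 0x9B.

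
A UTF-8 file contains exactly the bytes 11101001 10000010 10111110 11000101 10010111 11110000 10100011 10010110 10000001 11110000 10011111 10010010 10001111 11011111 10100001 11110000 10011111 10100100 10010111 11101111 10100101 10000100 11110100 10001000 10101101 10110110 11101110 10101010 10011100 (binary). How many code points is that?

9

Byte at offset 0: 0xE9 = 11101001 → 3-byte char (#1). Advance 3.
Byte at offset 3: 0xC5 = 11000101 → 2-byte char (#2). Advance 2.
Byte at offset 5: 0xF0 = 11110000 → 4-byte char (#3). Advance 4.
Byte at offset 9: 0xF0 = 11110000 → 4-byte char (#4). Advance 4.
Byte at offset 13: 0xDF = 11011111 → 2-byte char (#5). Advance 2.
Byte at offset 15: 0xF0 = 11110000 → 4-byte char (#6). Advance 4.
Byte at offset 19: 0xEF = 11101111 → 3-byte char (#7). Advance 3.
Byte at offset 22: 0xF4 = 11110100 → 4-byte char (#8). Advance 4.
Byte at offset 26: 0xEE = 11101110 → 3-byte char (#9). Advance 3.
Reached end at offset 29 after 9 code points.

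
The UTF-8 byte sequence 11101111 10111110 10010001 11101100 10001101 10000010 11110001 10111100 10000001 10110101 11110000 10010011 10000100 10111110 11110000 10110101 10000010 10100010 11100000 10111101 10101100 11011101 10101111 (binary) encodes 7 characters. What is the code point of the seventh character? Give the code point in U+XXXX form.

U+076F

Offset 0: leading byte 0xEF = 11101111 → 3-byte char #1 = EF BE 91.
Offset 3: leading byte 0xEC = 11101100 → 3-byte char #2 = EC 8D 82.
Offset 6: leading byte 0xF1 = 11110001 → 4-byte char #3 = F1 BC 81 B5.
Offset 10: leading byte 0xF0 = 11110000 → 4-byte char #4 = F0 93 84 BE.
Offset 14: leading byte 0xF0 = 11110000 → 4-byte char #5 = F0 B5 82 A2.
Offset 18: leading byte 0xE0 = 11100000 → 3-byte char #6 = E0 BD AC.
Offset 21: leading byte 0xDD = 11011101 → 2-byte char #7 = DD AF.
Leading byte 0xDD = 11011101 matches 110xxxxx → 2-byte sequence.
Byte 1: 0xDD = 11011101, payload 11101 (5 bits).
Byte 2: 0xAF = 10101111 (10xxxxxx ✓), payload 101111.
Concatenate: 11101101111 = 0x76F (11 bits → U+076F).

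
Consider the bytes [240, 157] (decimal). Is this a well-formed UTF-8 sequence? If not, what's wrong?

Leading byte 0xF0 = 11110000 → 4-byte form, but only 2 bytes are present.

invalid (sequence truncated)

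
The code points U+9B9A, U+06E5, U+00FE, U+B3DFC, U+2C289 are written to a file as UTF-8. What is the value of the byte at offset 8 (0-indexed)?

0xB3

U+9B9A → 3-byte form E9 AE 9A at offsets 0–2.
U+06E5 → 2-byte form DB A5 at offsets 3–4.
U+00FE → 2-byte form C3 BE at offsets 5–6.
U+B3DFC → 4-byte form F2 B3 B7 BC at offsets 7–10.
Offset 8 falls in char 4's range; it's byte 2 of F2 B3 B7 BC = 0xB3.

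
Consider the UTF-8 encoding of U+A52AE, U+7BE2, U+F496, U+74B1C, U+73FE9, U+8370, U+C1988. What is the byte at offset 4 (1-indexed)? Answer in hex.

0xAE

1-indexed offset 4 is 0-indexed offset 3.
U+A52AE → 4-byte form F2 A5 8A AE at offsets 0–3.
Offset 3 falls in char 1's range; it's byte 4 of F2 A5 8A AE = 0xAE.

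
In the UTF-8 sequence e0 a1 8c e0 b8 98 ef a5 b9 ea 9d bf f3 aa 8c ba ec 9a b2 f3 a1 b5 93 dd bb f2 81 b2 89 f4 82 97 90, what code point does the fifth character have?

U+EA33A

Offset 0: leading byte 0xE0 = 11100000 → 3-byte char #1 = E0 A1 8C.
Offset 3: leading byte 0xE0 = 11100000 → 3-byte char #2 = E0 B8 98.
Offset 6: leading byte 0xEF = 11101111 → 3-byte char #3 = EF A5 B9.
Offset 9: leading byte 0xEA = 11101010 → 3-byte char #4 = EA 9D BF.
Offset 12: leading byte 0xF3 = 11110011 → 4-byte char #5 = F3 AA 8C BA.
Leading byte 0xF3 = 11110011 matches 11110xxx → 4-byte sequence.
Byte 1: 0xF3 = 11110011, payload 011 (3 bits).
Byte 2: 0xAA = 10101010 (10xxxxxx ✓), payload 101010.
Byte 3: 0x8C = 10001100 (10xxxxxx ✓), payload 001100.
Byte 4: 0xBA = 10111010 (10xxxxxx ✓), payload 111010.
Concatenate: 011101010001100111010 = 0xEA33A (21 bits → U+EA33A).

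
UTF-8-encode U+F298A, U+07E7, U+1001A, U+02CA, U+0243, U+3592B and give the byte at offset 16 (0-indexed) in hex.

U+F298A → 4-byte form F3 B2 A6 8A at offsets 0–3.
U+07E7 → 2-byte form DF A7 at offsets 4–5.
U+1001A → 4-byte form F0 90 80 9A at offsets 6–9.
U+02CA → 2-byte form CB 8A at offsets 10–11.
U+0243 → 2-byte form C9 83 at offsets 12–13.
U+3592B → 4-byte form F0 B5 A4 AB at offsets 14–17.
Offset 16 falls in char 6's range; it's byte 3 of F0 B5 A4 AB = 0xA4.

0xA4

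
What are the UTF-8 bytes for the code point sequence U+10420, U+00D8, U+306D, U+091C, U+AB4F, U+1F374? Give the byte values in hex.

F0 90 90 A0 C3 98 E3 81 AD E0 A4 9C EA AD 8F F0 9F 8D B4

U+10420: 4-byte form → F0 90 90 A0.
U+00D8: 2-byte form → C3 98.
U+306D: 3-byte form → E3 81 AD.
U+091C: 3-byte form → E0 A4 9C.
U+AB4F: 3-byte form → EA AD 8F.
U+1F374: 4-byte form → F0 9F 8D B4.
Concatenated (19 bytes): F0 90 90 A0 C3 98 E3 81 AD E0 A4 9C EA AD 8F F0 9F 8D B4.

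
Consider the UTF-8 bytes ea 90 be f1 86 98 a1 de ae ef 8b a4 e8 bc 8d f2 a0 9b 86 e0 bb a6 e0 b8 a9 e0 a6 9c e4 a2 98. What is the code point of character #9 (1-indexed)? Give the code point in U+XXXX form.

Offset 0: leading byte 0xEA = 11101010 → 3-byte char #1 = EA 90 BE.
Offset 3: leading byte 0xF1 = 11110001 → 4-byte char #2 = F1 86 98 A1.
Offset 7: leading byte 0xDE = 11011110 → 2-byte char #3 = DE AE.
Offset 9: leading byte 0xEF = 11101111 → 3-byte char #4 = EF 8B A4.
Offset 12: leading byte 0xE8 = 11101000 → 3-byte char #5 = E8 BC 8D.
Offset 15: leading byte 0xF2 = 11110010 → 4-byte char #6 = F2 A0 9B 86.
Offset 19: leading byte 0xE0 = 11100000 → 3-byte char #7 = E0 BB A6.
Offset 22: leading byte 0xE0 = 11100000 → 3-byte char #8 = E0 B8 A9.
Offset 25: leading byte 0xE0 = 11100000 → 3-byte char #9 = E0 A6 9C.
Leading byte 0xE0 = 11100000 matches 1110xxxx → 3-byte sequence.
Byte 1: 0xE0 = 11100000, payload 0000 (4 bits).
Byte 2: 0xA6 = 10100110 (10xxxxxx ✓), payload 100110.
Byte 3: 0x9C = 10011100 (10xxxxxx ✓), payload 011100.
Concatenate: 0000100110011100 = 0x99C (16 bits → U+099C).

U+099C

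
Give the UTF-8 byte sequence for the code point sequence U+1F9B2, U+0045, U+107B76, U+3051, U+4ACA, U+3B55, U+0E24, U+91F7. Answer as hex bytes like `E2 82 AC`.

F0 9F A6 B2 45 F4 87 AD B6 E3 81 91 E4 AB 8A E3 AD 95 E0 B8 A4 E9 87 B7

U+1F9B2: 4-byte form → F0 9F A6 B2.
U+0045: 1-byte form → 45.
U+107B76: 4-byte form → F4 87 AD B6.
U+3051: 3-byte form → E3 81 91.
U+4ACA: 3-byte form → E4 AB 8A.
U+3B55: 3-byte form → E3 AD 95.
U+0E24: 3-byte form → E0 B8 A4.
U+91F7: 3-byte form → E9 87 B7.
Concatenated (24 bytes): F0 9F A6 B2 45 F4 87 AD B6 E3 81 91 E4 AB 8A E3 AD 95 E0 B8 A4 E9 87 B7.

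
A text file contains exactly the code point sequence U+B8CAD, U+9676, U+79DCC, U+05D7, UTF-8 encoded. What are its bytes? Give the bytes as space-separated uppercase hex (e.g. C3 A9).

U+B8CAD: 4-byte form → F2 B8 B2 AD.
U+9676: 3-byte form → E9 99 B6.
U+79DCC: 4-byte form → F1 B9 B7 8C.
U+05D7: 2-byte form → D7 97.
Concatenated (13 bytes): F2 B8 B2 AD E9 99 B6 F1 B9 B7 8C D7 97.

F2 B8 B2 AD E9 99 B6 F1 B9 B7 8C D7 97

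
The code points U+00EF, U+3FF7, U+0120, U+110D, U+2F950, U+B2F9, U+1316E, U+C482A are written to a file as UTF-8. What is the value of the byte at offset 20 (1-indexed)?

0x85

1-indexed offset 20 is 0-indexed offset 19.
U+00EF → 2-byte form C3 AF at offsets 0–1.
U+3FF7 → 3-byte form E3 BF B7 at offsets 2–4.
U+0120 → 2-byte form C4 A0 at offsets 5–6.
U+110D → 3-byte form E1 84 8D at offsets 7–9.
U+2F950 → 4-byte form F0 AF A5 90 at offsets 10–13.
U+B2F9 → 3-byte form EB 8B B9 at offsets 14–16.
U+1316E → 4-byte form F0 93 85 AE at offsets 17–20.
Offset 19 falls in char 7's range; it's byte 3 of F0 93 85 AE = 0x85.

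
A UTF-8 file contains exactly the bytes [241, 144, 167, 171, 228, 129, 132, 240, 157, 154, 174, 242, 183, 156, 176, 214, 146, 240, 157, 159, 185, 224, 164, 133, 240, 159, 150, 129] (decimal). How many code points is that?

8

Byte at offset 0: 0xF1 = 11110001 → 4-byte char (#1). Advance 4.
Byte at offset 4: 0xE4 = 11100100 → 3-byte char (#2). Advance 3.
Byte at offset 7: 0xF0 = 11110000 → 4-byte char (#3). Advance 4.
Byte at offset 11: 0xF2 = 11110010 → 4-byte char (#4). Advance 4.
Byte at offset 15: 0xD6 = 11010110 → 2-byte char (#5). Advance 2.
Byte at offset 17: 0xF0 = 11110000 → 4-byte char (#6). Advance 4.
Byte at offset 21: 0xE0 = 11100000 → 3-byte char (#7). Advance 3.
Byte at offset 24: 0xF0 = 11110000 → 4-byte char (#8). Advance 4.
Reached end at offset 28 after 8 code points.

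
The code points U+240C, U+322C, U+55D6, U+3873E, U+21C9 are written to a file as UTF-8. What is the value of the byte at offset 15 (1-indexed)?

1-indexed offset 15 is 0-indexed offset 14.
U+240C → 3-byte form E2 90 8C at offsets 0–2.
U+322C → 3-byte form E3 88 AC at offsets 3–5.
U+55D6 → 3-byte form E5 97 96 at offsets 6–8.
U+3873E → 4-byte form F0 B8 9C BE at offsets 9–12.
U+21C9 → 3-byte form E2 87 89 at offsets 13–15.
Offset 14 falls in char 5's range; it's byte 2 of E2 87 89 = 0x87.

0x87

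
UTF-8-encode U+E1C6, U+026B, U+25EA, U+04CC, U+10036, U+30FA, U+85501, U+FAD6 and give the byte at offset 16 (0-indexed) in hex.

0xBA

U+E1C6 → 3-byte form EE 87 86 at offsets 0–2.
U+026B → 2-byte form C9 AB at offsets 3–4.
U+25EA → 3-byte form E2 97 AA at offsets 5–7.
U+04CC → 2-byte form D3 8C at offsets 8–9.
U+10036 → 4-byte form F0 90 80 B6 at offsets 10–13.
U+30FA → 3-byte form E3 83 BA at offsets 14–16.
Offset 16 falls in char 6's range; it's byte 3 of E3 83 BA = 0xBA.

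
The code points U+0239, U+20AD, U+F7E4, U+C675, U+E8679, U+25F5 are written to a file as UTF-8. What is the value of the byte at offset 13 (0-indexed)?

U+0239 → 2-byte form C8 B9 at offsets 0–1.
U+20AD → 3-byte form E2 82 AD at offsets 2–4.
U+F7E4 → 3-byte form EF 9F A4 at offsets 5–7.
U+C675 → 3-byte form EC 99 B5 at offsets 8–10.
U+E8679 → 4-byte form F3 A8 99 B9 at offsets 11–14.
Offset 13 falls in char 5's range; it's byte 3 of F3 A8 99 B9 = 0x99.

0x99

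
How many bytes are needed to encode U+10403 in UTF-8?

4

U+10403 = 0x10403. UTF-8 uses 1 byte below 0x80, 2 below 0x800, 3 below 0x10000, 4 up to 0x10FFFF. 0x10403 is in U+10000–U+10FFFF → 4 bytes.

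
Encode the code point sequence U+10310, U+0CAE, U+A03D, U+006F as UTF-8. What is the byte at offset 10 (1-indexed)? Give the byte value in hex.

0xBD

1-indexed offset 10 is 0-indexed offset 9.
U+10310 → 4-byte form F0 90 8C 90 at offsets 0–3.
U+0CAE → 3-byte form E0 B2 AE at offsets 4–6.
U+A03D → 3-byte form EA 80 BD at offsets 7–9.
Offset 9 falls in char 3's range; it's byte 3 of EA 80 BD = 0xBD.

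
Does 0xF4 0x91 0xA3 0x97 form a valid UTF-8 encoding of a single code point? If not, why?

Leading byte 0xF4 = 11110100 → 4-byte form.
Payload = 0x1118D7, which exceeds U+10FFFF, the maximum Unicode code point. (Leading bytes F5–FF, or F4 followed by ≥ 0x90, are invalid.)

invalid (encodes a value above U+10FFFF)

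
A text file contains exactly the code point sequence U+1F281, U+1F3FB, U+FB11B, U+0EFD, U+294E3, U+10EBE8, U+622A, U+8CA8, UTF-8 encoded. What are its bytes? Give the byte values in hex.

U+1F281: 4-byte form → F0 9F 8A 81.
U+1F3FB: 4-byte form → F0 9F 8F BB.
U+FB11B: 4-byte form → F3 BB 84 9B.
U+0EFD: 3-byte form → E0 BB BD.
U+294E3: 4-byte form → F0 A9 93 A3.
U+10EBE8: 4-byte form → F4 8E AF A8.
U+622A: 3-byte form → E6 88 AA.
U+8CA8: 3-byte form → E8 B2 A8.
Concatenated (29 bytes): F0 9F 8A 81 F0 9F 8F BB F3 BB 84 9B E0 BB BD F0 A9 93 A3 F4 8E AF A8 E6 88 AA E8 B2 A8.

F0 9F 8A 81 F0 9F 8F BB F3 BB 84 9B E0 BB BD F0 A9 93 A3 F4 8E AF A8 E6 88 AA E8 B2 A8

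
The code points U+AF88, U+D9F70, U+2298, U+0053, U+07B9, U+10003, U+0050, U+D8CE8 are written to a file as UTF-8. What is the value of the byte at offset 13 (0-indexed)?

0xF0

U+AF88 → 3-byte form EA BE 88 at offsets 0–2.
U+D9F70 → 4-byte form F3 99 BD B0 at offsets 3–6.
U+2298 → 3-byte form E2 8A 98 at offsets 7–9.
U+0053 → 1-byte form 53 at offsets 10–10.
U+07B9 → 2-byte form DE B9 at offsets 11–12.
U+10003 → 4-byte form F0 90 80 83 at offsets 13–16.
Offset 13 falls in char 6's range; it's byte 1 of F0 90 80 83 = 0xF0.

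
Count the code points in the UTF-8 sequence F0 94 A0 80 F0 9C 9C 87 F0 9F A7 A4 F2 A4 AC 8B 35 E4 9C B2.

6

Byte at offset 0: 0xF0 = 11110000 → 4-byte char (#1). Advance 4.
Byte at offset 4: 0xF0 = 11110000 → 4-byte char (#2). Advance 4.
Byte at offset 8: 0xF0 = 11110000 → 4-byte char (#3). Advance 4.
Byte at offset 12: 0xF2 = 11110010 → 4-byte char (#4). Advance 4.
Byte at offset 16: 0x35 = 00110101 → 1-byte char (#5). Advance 1.
Byte at offset 17: 0xE4 = 11100100 → 3-byte char (#6). Advance 3.
Reached end at offset 20 after 6 code points.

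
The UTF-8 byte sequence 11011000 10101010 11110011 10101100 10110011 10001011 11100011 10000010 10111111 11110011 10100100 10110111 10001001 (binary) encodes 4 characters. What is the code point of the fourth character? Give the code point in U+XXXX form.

U+E4DC9

Offset 0: leading byte 0xD8 = 11011000 → 2-byte char #1 = D8 AA.
Offset 2: leading byte 0xF3 = 11110011 → 4-byte char #2 = F3 AC B3 8B.
Offset 6: leading byte 0xE3 = 11100011 → 3-byte char #3 = E3 82 BF.
Offset 9: leading byte 0xF3 = 11110011 → 4-byte char #4 = F3 A4 B7 89.
Leading byte 0xF3 = 11110011 matches 11110xxx → 4-byte sequence.
Byte 1: 0xF3 = 11110011, payload 011 (3 bits).
Byte 2: 0xA4 = 10100100 (10xxxxxx ✓), payload 100100.
Byte 3: 0xB7 = 10110111 (10xxxxxx ✓), payload 110111.
Byte 4: 0x89 = 10001001 (10xxxxxx ✓), payload 001001.
Concatenate: 011100100110111001001 = 0xE4DC9 (21 bits → U+E4DC9).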